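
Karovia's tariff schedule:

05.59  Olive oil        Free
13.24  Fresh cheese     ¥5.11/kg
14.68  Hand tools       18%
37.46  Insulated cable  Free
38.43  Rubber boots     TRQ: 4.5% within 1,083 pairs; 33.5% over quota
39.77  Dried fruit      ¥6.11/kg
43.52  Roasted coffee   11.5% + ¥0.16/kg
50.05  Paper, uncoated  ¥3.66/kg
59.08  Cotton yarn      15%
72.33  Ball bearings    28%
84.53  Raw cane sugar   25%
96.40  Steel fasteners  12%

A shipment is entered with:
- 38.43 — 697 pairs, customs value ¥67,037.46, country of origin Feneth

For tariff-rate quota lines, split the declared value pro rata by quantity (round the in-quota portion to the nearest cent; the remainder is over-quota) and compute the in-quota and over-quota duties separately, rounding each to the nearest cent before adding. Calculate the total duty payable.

Line 1 (38.43, Feneth, 697 pairs, ¥67,037.46):
Code 38.43 is under a tariff-rate quota (threshold 1,083 pairs). Quantity 697 pairs is within the quota, so the in-quota rate 4.5% applies to the full value.
Duty = ¥67,037.46 × 4.5% = ¥3,016.69.

¥3,016.69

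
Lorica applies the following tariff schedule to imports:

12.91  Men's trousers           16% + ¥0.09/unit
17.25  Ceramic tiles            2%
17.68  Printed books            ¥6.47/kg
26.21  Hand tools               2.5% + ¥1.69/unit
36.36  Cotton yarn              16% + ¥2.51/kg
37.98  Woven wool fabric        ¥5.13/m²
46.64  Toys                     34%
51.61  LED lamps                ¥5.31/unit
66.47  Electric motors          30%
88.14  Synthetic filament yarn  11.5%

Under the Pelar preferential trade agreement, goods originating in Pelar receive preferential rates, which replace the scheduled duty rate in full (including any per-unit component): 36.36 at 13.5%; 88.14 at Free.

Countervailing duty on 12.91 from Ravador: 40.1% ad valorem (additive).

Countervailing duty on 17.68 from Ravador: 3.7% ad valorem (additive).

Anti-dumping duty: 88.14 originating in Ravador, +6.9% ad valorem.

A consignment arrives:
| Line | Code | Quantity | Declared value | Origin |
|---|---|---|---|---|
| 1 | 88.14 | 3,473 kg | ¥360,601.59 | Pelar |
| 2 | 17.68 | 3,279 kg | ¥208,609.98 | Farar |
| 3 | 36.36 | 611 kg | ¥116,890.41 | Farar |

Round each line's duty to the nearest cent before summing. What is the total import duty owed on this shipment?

Line 1 (88.14, Pelar, 3,473 kg, ¥360,601.59):
Base rate for 88.14 is 11.5%.
Origin Pelar qualifies under the Lorica–Pelar agreement and 88.14 is covered: preferential rate Free applies instead.
The additional-duty order on 88.14 targets Ravador, not Pelar; it does not apply.
Duty = ¥360,601.59 × 0% = ¥0.00.
Line 2 (17.68, Farar, 3,279 kg, ¥208,609.98):
Base rate for 17.68 is ¥6.47/kg.
The additional-duty order on 17.68 targets Ravador, not Farar; it does not apply.
Duty = 3,279 × ¥6.47 = ¥21,215.13.
Line 3 (36.36, Farar, 611 kg, ¥116,890.41):
Base rate for 36.36 is 16% + ¥2.51/kg.
36.36 has an FTA preferential rate, but origin Farar is not Pelar; base rate stands.
Duty = ¥116,890.41 × 16% + 611 × ¥2.51 = ¥20,236.08.
Total = ¥0.00 + ¥21,215.13 + ¥20,236.08 = ¥41,451.21.

¥41,451.21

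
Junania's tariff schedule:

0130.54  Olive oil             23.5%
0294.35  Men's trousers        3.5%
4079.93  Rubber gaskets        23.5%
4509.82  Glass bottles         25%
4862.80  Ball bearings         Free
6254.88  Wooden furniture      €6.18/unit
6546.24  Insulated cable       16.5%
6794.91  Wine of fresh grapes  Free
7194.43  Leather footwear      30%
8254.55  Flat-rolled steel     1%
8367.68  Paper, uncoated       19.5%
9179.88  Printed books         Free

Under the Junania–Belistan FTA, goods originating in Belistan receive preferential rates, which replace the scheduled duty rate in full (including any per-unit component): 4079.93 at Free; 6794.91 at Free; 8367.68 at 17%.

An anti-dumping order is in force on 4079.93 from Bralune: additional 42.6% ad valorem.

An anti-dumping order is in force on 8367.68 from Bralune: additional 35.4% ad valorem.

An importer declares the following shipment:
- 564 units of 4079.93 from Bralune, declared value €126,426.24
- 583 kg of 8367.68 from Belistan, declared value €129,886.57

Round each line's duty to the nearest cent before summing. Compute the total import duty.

Line 1 (4079.93, Bralune, 564 units, €126,426.24):
Base rate for 4079.93 is 23.5%.
4079.93 has an FTA preferential rate, but origin Bralune is not Belistan; base rate stands.
Additional duty on 4079.93 from Bralune: +42.6%. Applied ad valorem rate: 23.5% + 42.6% = 66.1%.
Duty = €126,426.24 × 66.1% = €83,567.74.
Line 2 (8367.68, Belistan, 583 kg, €129,886.57):
Base rate for 8367.68 is 19.5%.
Origin Belistan qualifies under the Junania–Belistan agreement and 8367.68 is covered: preferential rate 17% applies instead.
The additional-duty order on 8367.68 targets Bralune, not Belistan; it does not apply.
Duty = €129,886.57 × 17% = €22,080.72.
Total = €83,567.74 + €22,080.72 = €105,648.46.

€105,648.46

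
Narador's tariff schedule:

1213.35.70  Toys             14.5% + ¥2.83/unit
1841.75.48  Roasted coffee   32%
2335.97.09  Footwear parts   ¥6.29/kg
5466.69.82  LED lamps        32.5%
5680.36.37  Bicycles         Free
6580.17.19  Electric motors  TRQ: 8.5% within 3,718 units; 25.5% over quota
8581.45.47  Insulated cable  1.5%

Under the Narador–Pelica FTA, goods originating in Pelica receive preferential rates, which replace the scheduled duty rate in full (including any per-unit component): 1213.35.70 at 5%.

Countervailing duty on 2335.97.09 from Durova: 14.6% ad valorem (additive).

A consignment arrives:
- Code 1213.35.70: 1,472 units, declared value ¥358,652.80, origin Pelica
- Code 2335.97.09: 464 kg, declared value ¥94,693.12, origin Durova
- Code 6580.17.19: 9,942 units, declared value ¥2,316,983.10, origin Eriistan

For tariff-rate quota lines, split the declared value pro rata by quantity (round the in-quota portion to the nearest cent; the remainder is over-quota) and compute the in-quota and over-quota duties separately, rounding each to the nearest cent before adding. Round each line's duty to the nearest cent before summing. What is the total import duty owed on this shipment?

Line 1 (1213.35.70, Pelica, 1,472 units, ¥358,652.80):
Base rate for 1213.35.70 is 14.5% + ¥2.83/unit.
Origin Pelica qualifies under the Narador–Pelica agreement and 1213.35.70 is covered: preferential rate 5% applies instead.
Duty = ¥358,652.80 × 5% = ¥17,932.64.
Line 2 (2335.97.09, Durova, 464 kg, ¥94,693.12):
Base rate for 2335.97.09 is ¥6.29/kg.
Additional duty on 2335.97.09 from Durova: +14.6% ad valorem. Applied ad valorem rate = 14.6%.
Duty = ¥94,693.12 × 14.6% + 464 × ¥6.29 = ¥16,743.76.
Line 3 (6580.17.19, Eriistan, 9,942 units, ¥2,316,983.10):
Code 6580.17.19 is under a tariff-rate quota (threshold 3,718 units). In-quota: 3,718 units at 8.5%; over-quota: 6,224 units at 25.5%.
Pro-rata value split: in-quota = ¥2,316,983.10 × 3,718/9,942 = ¥866,479.90; over-quota = ¥2,316,983.10 − ¥866,479.90 = ¥1,450,503.20.
In-quota duty = ¥866,479.90 × 8.5% = ¥73,650.79. Over-quota duty = ¥1,450,503.20 × 25.5% = ¥369,878.32.
Line duty = ¥73,650.79 + ¥369,878.32 = ¥443,529.11.
Total = ¥17,932.64 + ¥16,743.76 + ¥443,529.11 = ¥478,205.51.

¥478,205.51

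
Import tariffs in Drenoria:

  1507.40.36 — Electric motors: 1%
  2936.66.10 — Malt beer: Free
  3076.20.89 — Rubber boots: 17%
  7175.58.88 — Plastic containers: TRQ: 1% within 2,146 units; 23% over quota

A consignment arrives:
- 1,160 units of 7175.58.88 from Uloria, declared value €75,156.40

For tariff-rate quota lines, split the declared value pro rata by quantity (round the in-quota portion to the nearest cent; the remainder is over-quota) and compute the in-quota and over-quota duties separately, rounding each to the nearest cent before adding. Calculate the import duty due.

€751.56

Line 1 (7175.58.88, Uloria, 1,160 units, €75,156.40):
Code 7175.58.88 is under a tariff-rate quota (threshold 2,146 units). Quantity 1,160 units is within the quota, so the in-quota rate 1% applies to the full value.
Duty = €75,156.40 × 1% = €751.56.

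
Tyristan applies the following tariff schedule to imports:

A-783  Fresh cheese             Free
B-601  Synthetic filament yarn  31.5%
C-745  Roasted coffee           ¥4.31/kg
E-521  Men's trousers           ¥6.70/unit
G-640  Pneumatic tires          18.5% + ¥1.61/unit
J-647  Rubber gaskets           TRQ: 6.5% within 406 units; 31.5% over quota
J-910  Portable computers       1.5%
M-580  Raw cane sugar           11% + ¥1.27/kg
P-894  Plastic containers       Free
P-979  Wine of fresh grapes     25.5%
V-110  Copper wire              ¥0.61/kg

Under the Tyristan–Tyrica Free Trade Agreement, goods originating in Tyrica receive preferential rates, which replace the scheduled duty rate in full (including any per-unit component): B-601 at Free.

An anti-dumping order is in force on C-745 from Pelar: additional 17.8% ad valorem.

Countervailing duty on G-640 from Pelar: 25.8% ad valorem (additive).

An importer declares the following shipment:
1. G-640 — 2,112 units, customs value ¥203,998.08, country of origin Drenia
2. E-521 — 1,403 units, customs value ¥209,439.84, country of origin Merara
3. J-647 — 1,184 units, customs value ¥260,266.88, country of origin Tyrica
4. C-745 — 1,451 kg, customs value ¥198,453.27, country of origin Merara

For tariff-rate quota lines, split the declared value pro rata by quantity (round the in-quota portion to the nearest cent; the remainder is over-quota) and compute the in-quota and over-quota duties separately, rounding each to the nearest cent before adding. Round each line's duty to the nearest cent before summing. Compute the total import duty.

Line 1 (G-640, Drenia, 2,112 units, ¥203,998.08):
Base rate for G-640 is 18.5% + ¥1.61/unit.
The additional-duty order on G-640 targets Pelar, not Drenia; it does not apply.
Duty = ¥203,998.08 × 18.5% + 2,112 × ¥1.61 = ¥41,139.96.
Line 2 (E-521, Merara, 1,403 units, ¥209,439.84):
Base rate for E-521 is ¥6.70/unit.
Duty = 1,403 × ¥6.70 = ¥9,400.10.
Line 3 (J-647, Tyrica, 1,184 units, ¥260,266.88):
Code J-647 is under a tariff-rate quota (threshold 406 units). In-quota: 406 units at 6.5%; over-quota: 778 units at 31.5%.
Pro-rata value split: in-quota = ¥260,266.88 × 406/1,184 = ¥89,246.92; over-quota = ¥260,266.88 − ¥89,246.92 = ¥171,019.96.
In-quota duty = ¥89,246.92 × 6.5% = ¥5,801.05. Over-quota duty = ¥171,019.96 × 31.5% = ¥53,871.29.
Line duty = ¥5,801.05 + ¥53,871.29 = ¥59,672.34.
Line 4 (C-745, Merara, 1,451 kg, ¥198,453.27):
Base rate for C-745 is ¥4.31/kg.
The additional-duty order on C-745 targets Pelar, not Merara; it does not apply.
Duty = 1,451 × ¥4.31 = ¥6,253.81.
Total = ¥41,139.96 + ¥9,400.10 + ¥59,672.34 + ¥6,253.81 = ¥116,466.21.

¥116,466.21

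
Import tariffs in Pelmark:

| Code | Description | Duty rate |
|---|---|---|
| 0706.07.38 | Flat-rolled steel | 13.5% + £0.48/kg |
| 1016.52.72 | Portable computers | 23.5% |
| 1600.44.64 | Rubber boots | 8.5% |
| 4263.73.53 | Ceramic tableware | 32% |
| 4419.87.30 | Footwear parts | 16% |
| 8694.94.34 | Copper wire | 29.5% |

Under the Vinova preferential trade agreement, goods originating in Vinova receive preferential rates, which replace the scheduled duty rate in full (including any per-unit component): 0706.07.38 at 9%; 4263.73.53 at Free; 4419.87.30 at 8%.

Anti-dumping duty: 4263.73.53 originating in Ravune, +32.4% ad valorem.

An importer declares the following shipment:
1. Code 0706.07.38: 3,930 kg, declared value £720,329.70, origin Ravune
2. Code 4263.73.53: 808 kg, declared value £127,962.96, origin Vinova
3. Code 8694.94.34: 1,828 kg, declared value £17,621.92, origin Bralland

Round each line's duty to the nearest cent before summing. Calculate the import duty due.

Line 1 (0706.07.38, Ravune, 3,930 kg, £720,329.70):
Base rate for 0706.07.38 is 13.5% + £0.48/kg.
0706.07.38 has an FTA preferential rate, but origin Ravune is not Vinova; base rate stands.
Duty = £720,329.70 × 13.5% + 3,930 × £0.48 = £99,130.91.
Line 2 (4263.73.53, Vinova, 808 kg, £127,962.96):
Base rate for 4263.73.53 is 32%.
Origin Vinova qualifies under the Pelmark–Vinova agreement and 4263.73.53 is covered: preferential rate Free applies instead.
The additional-duty order on 4263.73.53 targets Ravune, not Vinova; it does not apply.
Duty = £127,962.96 × 0% = £0.00.
Line 3 (8694.94.34, Bralland, 1,828 kg, £17,621.92):
Base rate for 8694.94.34 is 29.5%.
Duty = £17,621.92 × 29.5% = £5,198.47.
Total = £99,130.91 + £0.00 + £5,198.47 = £104,329.38.

£104,329.38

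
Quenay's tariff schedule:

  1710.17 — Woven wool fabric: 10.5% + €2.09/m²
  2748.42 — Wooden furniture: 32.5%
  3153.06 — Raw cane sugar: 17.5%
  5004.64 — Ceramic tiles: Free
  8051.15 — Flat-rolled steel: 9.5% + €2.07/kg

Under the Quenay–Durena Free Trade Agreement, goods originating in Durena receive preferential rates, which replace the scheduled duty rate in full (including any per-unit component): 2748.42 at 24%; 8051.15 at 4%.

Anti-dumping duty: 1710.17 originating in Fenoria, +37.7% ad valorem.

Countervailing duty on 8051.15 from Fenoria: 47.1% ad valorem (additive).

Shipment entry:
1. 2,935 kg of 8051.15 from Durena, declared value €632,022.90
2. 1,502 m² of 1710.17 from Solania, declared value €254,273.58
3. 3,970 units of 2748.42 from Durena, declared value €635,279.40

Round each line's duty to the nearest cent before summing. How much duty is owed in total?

Line 1 (8051.15, Durena, 2,935 kg, €632,022.90):
Base rate for 8051.15 is 9.5% + €2.07/kg.
Origin Durena qualifies under the Quenay–Durena agreement and 8051.15 is covered: preferential rate 4% applies instead.
The additional-duty order on 8051.15 targets Fenoria, not Durena; it does not apply.
Duty = €632,022.90 × 4% = €25,280.92.
Line 2 (1710.17, Solania, 1,502 m², €254,273.58):
Base rate for 1710.17 is 10.5% + €2.09/m².
The additional-duty order on 1710.17 targets Fenoria, not Solania; it does not apply.
Duty = €254,273.58 × 10.5% + 1,502 × €2.09 = €29,837.91.
Line 3 (2748.42, Durena, 3,970 units, €635,279.40):
Base rate for 2748.42 is 32.5%.
Origin Durena qualifies under the Quenay–Durena agreement and 2748.42 is covered: preferential rate 24% applies instead.
Duty = €635,279.40 × 24% = €152,467.06.
Total = €25,280.92 + €29,837.91 + €152,467.06 = €207,585.89.

€207,585.89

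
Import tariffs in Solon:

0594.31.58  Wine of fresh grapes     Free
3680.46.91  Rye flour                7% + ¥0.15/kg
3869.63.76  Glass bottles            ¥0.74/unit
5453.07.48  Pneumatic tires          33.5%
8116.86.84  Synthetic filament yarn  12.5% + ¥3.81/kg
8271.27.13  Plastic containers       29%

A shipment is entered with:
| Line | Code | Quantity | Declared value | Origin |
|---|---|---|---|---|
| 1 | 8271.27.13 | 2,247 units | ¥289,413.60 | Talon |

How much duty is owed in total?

¥83,929.94

Line 1 (8271.27.13, Talon, 2,247 units, ¥289,413.60):
Base rate for 8271.27.13 is 29%.
Duty = ¥289,413.60 × 29% = ¥83,929.94.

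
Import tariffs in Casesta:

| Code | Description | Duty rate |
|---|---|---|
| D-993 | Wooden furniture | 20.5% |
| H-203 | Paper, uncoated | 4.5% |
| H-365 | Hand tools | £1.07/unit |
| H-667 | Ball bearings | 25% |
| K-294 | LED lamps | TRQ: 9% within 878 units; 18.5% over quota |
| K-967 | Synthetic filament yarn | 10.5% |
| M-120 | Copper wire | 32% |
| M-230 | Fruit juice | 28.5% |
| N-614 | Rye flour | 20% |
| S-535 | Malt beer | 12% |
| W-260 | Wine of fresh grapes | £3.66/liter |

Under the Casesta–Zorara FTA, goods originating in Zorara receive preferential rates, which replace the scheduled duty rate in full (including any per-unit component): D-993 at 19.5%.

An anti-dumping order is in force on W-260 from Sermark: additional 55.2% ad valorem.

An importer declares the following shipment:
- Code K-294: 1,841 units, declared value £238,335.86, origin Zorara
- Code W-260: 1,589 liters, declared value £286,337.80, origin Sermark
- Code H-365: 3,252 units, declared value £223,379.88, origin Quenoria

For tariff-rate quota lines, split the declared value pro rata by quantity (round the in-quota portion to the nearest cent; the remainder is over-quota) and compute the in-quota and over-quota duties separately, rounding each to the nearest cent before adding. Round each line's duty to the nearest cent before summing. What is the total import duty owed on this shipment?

£200,647.73

Line 1 (K-294, Zorara, 1,841 units, £238,335.86):
Code K-294 is under a tariff-rate quota (threshold 878 units). In-quota: 878 units at 9%; over-quota: 963 units at 18.5%.
Pro-rata value split: in-quota = £238,335.86 × 878/1,841 = £113,665.88; over-quota = £238,335.86 − £113,665.88 = £124,669.98.
In-quota duty = £113,665.88 × 9% = £10,229.93. Over-quota duty = £124,669.98 × 18.5% = £23,063.95.
Line duty = £10,229.93 + £23,063.95 = £33,293.88.
Line 2 (W-260, Sermark, 1,589 liters, £286,337.80):
Base rate for W-260 is £3.66/liter.
Additional duty on W-260 from Sermark: +55.2% ad valorem. Applied ad valorem rate = 55.2%.
Duty = £286,337.80 × 55.2% + 1,589 × £3.66 = £163,874.21.
Line 3 (H-365, Quenoria, 3,252 units, £223,379.88):
Base rate for H-365 is £1.07/unit.
Duty = 3,252 × £1.07 = £3,479.64.
Total = £33,293.88 + £163,874.21 + £3,479.64 = £200,647.73.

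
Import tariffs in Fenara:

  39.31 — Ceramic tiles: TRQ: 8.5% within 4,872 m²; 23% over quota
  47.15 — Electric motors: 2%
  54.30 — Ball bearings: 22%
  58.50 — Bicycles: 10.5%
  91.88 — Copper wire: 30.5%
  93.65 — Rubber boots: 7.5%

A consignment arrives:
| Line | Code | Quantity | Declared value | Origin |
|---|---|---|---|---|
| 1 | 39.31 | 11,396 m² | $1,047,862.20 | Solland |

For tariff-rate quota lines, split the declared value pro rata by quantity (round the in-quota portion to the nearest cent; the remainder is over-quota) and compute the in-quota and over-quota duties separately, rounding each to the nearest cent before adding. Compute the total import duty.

$176,051.14

Line 1 (39.31, Solland, 11,396 m², $1,047,862.20):
Code 39.31 is under a tariff-rate quota (threshold 4,872 m²). In-quota: 4,872 m² at 8.5%; over-quota: 6,524 m² at 23%.
Pro-rata value split: in-quota = $1,047,862.20 × 4,872/11,396 = $447,980.40; over-quota = $1,047,862.20 − $447,980.40 = $599,881.80.
In-quota duty = $447,980.40 × 8.5% = $38,078.33. Over-quota duty = $599,881.80 × 23% = $137,972.81.
Line duty = $38,078.33 + $137,972.81 = $176,051.14.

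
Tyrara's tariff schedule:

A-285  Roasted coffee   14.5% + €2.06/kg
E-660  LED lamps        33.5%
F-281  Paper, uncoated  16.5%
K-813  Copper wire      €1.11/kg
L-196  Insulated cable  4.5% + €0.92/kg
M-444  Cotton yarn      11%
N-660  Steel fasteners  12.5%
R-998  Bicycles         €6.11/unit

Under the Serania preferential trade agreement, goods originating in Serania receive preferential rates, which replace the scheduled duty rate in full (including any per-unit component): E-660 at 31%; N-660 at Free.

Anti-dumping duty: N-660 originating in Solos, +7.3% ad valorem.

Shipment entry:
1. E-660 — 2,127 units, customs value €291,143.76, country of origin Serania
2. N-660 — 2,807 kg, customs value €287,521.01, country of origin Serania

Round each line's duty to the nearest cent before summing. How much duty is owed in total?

€90,254.57

Line 1 (E-660, Serania, 2,127 units, €291,143.76):
Base rate for E-660 is 33.5%.
Origin Serania qualifies under the Tyrara–Serania agreement and E-660 is covered: preferential rate 31% applies instead.
Duty = €291,143.76 × 31% = €90,254.57.
Line 2 (N-660, Serania, 2,807 kg, €287,521.01):
Base rate for N-660 is 12.5%.
Origin Serania qualifies under the Tyrara–Serania agreement and N-660 is covered: preferential rate Free applies instead.
The additional-duty order on N-660 targets Solos, not Serania; it does not apply.
Duty = €287,521.01 × 0% = €0.00.
Total = €90,254.57 + €0.00 = €90,254.57.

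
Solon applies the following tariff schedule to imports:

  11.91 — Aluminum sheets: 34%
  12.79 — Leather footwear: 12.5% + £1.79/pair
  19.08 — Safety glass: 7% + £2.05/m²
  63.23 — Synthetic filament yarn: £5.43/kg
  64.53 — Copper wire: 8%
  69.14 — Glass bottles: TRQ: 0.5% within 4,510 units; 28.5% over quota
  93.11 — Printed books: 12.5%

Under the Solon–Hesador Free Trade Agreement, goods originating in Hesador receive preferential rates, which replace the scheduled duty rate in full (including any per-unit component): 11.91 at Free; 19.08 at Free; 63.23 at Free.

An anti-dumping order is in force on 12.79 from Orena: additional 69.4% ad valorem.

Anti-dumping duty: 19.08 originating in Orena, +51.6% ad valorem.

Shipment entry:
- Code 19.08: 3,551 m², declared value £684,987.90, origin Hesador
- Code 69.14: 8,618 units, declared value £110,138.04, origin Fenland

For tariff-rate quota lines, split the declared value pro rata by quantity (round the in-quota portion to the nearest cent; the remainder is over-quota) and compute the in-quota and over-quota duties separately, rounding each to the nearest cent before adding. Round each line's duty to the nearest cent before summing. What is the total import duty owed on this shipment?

£15,250.76

Line 1 (19.08, Hesador, 3,551 m², £684,987.90):
Base rate for 19.08 is 7% + £2.05/m².
Origin Hesador qualifies under the Solon–Hesador agreement and 19.08 is covered: preferential rate Free applies instead.
The additional-duty order on 19.08 targets Orena, not Hesador; it does not apply.
Duty = £684,987.90 × 0% = £0.00.
Line 2 (69.14, Fenland, 8,618 units, £110,138.04):
Code 69.14 is under a tariff-rate quota (threshold 4,510 units). In-quota: 4,510 units at 0.5%; over-quota: 4,108 units at 28.5%.
Pro-rata value split: in-quota = £110,138.04 × 4,510/8,618 = £57,637.80; over-quota = £110,138.04 − £57,637.80 = £52,500.24.
In-quota duty = £57,637.80 × 0.5% = £288.19. Over-quota duty = £52,500.24 × 28.5% = £14,962.57.
Line duty = £288.19 + £14,962.57 = £15,250.76.
Total = £0.00 + £15,250.76 = £15,250.76.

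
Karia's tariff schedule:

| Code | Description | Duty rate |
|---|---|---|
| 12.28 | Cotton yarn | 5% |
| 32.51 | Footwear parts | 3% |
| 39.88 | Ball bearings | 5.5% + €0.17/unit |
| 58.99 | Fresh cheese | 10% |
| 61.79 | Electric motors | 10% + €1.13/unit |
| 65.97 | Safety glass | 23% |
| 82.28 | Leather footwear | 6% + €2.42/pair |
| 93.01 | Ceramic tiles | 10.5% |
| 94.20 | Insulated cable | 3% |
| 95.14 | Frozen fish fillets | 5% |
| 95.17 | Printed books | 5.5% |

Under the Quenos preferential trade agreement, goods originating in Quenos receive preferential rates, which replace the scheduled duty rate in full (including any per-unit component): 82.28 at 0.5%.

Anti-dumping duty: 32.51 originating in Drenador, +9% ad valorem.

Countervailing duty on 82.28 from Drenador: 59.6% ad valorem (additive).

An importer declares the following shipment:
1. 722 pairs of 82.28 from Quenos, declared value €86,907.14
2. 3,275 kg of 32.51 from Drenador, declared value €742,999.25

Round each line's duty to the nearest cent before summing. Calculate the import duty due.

€89,594.45

Line 1 (82.28, Quenos, 722 pairs, €86,907.14):
Base rate for 82.28 is 6% + €2.42/pair.
Origin Quenos qualifies under the Karia–Quenos agreement and 82.28 is covered: preferential rate 0.5% applies instead.
The additional-duty order on 82.28 targets Drenador, not Quenos; it does not apply.
Duty = €86,907.14 × 0.5% = €434.54.
Line 2 (32.51, Drenador, 3,275 kg, €742,999.25):
Base rate for 32.51 is 3%.
Additional duty on 32.51 from Drenador: +9%. Applied ad valorem rate: 3% + 9% = 12%.
Duty = €742,999.25 × 12% = €89,159.91.
Total = €434.54 + €89,159.91 = €89,594.45.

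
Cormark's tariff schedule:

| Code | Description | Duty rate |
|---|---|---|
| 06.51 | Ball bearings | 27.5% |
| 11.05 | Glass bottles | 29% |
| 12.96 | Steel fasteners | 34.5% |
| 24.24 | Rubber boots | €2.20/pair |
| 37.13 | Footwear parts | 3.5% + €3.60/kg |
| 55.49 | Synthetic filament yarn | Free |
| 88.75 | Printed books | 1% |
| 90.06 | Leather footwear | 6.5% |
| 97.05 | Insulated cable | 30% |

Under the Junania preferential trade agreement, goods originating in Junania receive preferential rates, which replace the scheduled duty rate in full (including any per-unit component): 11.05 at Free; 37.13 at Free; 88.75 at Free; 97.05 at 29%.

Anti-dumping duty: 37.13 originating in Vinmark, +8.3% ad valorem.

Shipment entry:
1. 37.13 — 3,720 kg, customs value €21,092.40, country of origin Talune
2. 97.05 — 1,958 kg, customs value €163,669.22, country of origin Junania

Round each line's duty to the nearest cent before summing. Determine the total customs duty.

Line 1 (37.13, Talune, 3,720 kg, €21,092.40):
Base rate for 37.13 is 3.5% + €3.60/kg.
37.13 has an FTA preferential rate, but origin Talune is not Junania; base rate stands.
The additional-duty order on 37.13 targets Vinmark, not Talune; it does not apply.
Duty = €21,092.40 × 3.5% + 3,720 × €3.60 = €14,130.23.
Line 2 (97.05, Junania, 1,958 kg, €163,669.22):
Base rate for 97.05 is 30%.
Origin Junania qualifies under the Cormark–Junania agreement and 97.05 is covered: preferential rate 29% applies instead.
Duty = €163,669.22 × 29% = €47,464.07.
Total = €14,130.23 + €47,464.07 = €61,594.30.

€61,594.30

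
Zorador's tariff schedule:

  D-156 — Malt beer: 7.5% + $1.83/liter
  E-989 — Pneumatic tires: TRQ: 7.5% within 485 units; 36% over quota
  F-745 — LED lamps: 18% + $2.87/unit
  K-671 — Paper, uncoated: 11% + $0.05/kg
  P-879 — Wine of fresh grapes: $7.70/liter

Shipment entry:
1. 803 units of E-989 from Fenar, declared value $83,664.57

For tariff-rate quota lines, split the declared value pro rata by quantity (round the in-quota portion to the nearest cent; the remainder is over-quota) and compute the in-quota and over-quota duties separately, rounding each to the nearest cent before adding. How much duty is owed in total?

$15,717.58

Line 1 (E-989, Fenar, 803 units, $83,664.57):
Code E-989 is under a tariff-rate quota (threshold 485 units). In-quota: 485 units at 7.5%; over-quota: 318 units at 36%.
Pro-rata value split: in-quota = $83,664.57 × 485/803 = $50,532.15; over-quota = $83,664.57 − $50,532.15 = $33,132.42.
In-quota duty = $50,532.15 × 7.5% = $3,789.91. Over-quota duty = $33,132.42 × 36% = $11,927.67.
Line duty = $3,789.91 + $11,927.67 = $15,717.58.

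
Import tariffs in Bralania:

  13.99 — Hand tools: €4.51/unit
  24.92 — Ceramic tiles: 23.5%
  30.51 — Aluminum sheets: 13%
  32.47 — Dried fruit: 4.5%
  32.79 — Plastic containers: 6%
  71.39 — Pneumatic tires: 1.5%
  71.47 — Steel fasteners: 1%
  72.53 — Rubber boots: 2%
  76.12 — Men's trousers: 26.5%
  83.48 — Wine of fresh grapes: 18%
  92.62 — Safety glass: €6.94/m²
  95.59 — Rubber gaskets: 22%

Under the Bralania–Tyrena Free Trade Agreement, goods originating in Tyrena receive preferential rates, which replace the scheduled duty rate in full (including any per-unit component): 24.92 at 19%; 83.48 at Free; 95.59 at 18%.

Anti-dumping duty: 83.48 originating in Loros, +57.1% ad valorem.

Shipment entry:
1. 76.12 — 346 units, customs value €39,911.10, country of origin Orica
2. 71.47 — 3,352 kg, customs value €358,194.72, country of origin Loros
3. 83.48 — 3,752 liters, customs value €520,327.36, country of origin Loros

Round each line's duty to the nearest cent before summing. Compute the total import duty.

Line 1 (76.12, Orica, 346 units, €39,911.10):
Base rate for 76.12 is 26.5%.
Duty = €39,911.10 × 26.5% = €10,576.44.
Line 2 (71.47, Loros, 3,352 kg, €358,194.72):
Base rate for 71.47 is 1%.
Duty = €358,194.72 × 1% = €3,581.95.
Line 3 (83.48, Loros, 3,752 liters, €520,327.36):
Base rate for 83.48 is 18%.
83.48 has an FTA preferential rate, but origin Loros is not Tyrena; base rate stands.
Additional duty on 83.48 from Loros: +57.1%. Applied ad valorem rate: 18% + 57.1% = 75.1%.
Duty = €520,327.36 × 75.1% = €390,765.85.
Total = €10,576.44 + €3,581.95 + €390,765.85 = €404,924.24.

€404,924.24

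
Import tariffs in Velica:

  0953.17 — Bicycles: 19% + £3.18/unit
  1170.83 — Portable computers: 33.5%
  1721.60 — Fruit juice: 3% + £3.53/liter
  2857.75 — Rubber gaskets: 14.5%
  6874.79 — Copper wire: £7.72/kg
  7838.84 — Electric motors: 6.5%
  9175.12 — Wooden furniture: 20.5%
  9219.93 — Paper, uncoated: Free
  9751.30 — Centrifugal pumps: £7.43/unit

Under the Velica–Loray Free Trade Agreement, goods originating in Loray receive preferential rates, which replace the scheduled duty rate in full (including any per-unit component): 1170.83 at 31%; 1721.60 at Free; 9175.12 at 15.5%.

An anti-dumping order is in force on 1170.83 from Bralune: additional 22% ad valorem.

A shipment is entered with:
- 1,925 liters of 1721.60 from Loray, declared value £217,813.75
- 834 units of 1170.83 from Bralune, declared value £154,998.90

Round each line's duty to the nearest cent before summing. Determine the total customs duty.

£86,024.39

Line 1 (1721.60, Loray, 1,925 liters, £217,813.75):
Base rate for 1721.60 is 3% + £3.53/liter.
Origin Loray qualifies under the Velica–Loray agreement and 1721.60 is covered: preferential rate Free applies instead.
Duty = £217,813.75 × 0% = £0.00.
Line 2 (1170.83, Bralune, 834 units, £154,998.90):
Base rate for 1170.83 is 33.5%.
1170.83 has an FTA preferential rate, but origin Bralune is not Loray; base rate stands.
Additional duty on 1170.83 from Bralune: +22%. Applied ad valorem rate: 33.5% + 22% = 55.5%.
Duty = £154,998.90 × 55.5% = £86,024.39.
Total = £0.00 + £86,024.39 = £86,024.39.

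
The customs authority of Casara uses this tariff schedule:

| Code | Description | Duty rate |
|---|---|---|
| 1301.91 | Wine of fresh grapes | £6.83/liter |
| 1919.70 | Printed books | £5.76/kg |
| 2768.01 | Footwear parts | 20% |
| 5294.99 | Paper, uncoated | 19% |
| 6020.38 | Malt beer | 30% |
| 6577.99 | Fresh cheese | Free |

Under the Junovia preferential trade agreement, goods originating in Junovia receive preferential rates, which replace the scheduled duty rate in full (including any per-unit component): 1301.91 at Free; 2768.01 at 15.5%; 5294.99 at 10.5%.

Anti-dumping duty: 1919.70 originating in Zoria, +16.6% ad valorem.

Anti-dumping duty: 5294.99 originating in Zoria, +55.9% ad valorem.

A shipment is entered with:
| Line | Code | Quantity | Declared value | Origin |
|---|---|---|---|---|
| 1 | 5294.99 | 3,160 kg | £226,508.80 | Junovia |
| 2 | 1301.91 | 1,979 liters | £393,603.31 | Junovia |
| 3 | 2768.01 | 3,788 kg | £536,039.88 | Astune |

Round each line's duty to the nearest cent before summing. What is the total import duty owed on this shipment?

£130,991.40

Line 1 (5294.99, Junovia, 3,160 kg, £226,508.80):
Base rate for 5294.99 is 19%.
Origin Junovia qualifies under the Casara–Junovia agreement and 5294.99 is covered: preferential rate 10.5% applies instead.
The additional-duty order on 5294.99 targets Zoria, not Junovia; it does not apply.
Duty = £226,508.80 × 10.5% = £23,783.42.
Line 2 (1301.91, Junovia, 1,979 liters, £393,603.31):
Base rate for 1301.91 is £6.83/liter.
Origin Junovia qualifies under the Casara–Junovia agreement and 1301.91 is covered: preferential rate Free applies instead.
Duty = £393,603.31 × 0% = £0.00.
Line 3 (2768.01, Astune, 3,788 kg, £536,039.88):
Base rate for 2768.01 is 20%.
2768.01 has an FTA preferential rate, but origin Astune is not Junovia; base rate stands.
Duty = £536,039.88 × 20% = £107,207.98.
Total = £23,783.42 + £0.00 + £107,207.98 = £130,991.40.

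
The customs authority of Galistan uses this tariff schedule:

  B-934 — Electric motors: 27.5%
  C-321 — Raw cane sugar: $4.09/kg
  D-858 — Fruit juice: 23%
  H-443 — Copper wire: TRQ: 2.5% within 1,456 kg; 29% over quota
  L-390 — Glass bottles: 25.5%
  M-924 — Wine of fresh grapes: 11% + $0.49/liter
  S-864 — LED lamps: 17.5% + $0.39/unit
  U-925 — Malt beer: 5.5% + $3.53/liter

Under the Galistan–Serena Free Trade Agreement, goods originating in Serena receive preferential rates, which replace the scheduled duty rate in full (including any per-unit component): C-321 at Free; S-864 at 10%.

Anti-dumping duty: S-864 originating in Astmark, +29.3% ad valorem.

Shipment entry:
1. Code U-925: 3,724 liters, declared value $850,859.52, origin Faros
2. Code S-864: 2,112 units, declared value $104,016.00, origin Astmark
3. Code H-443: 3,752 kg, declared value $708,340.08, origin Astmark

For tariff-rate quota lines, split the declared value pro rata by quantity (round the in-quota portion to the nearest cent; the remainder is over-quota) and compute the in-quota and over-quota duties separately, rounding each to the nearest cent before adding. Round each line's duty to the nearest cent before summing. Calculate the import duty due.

$242,022.05

Line 1 (U-925, Faros, 3,724 liters, $850,859.52):
Base rate for U-925 is 5.5% + $3.53/liter.
Duty = $850,859.52 × 5.5% + 3,724 × $3.53 = $59,942.99.
Line 2 (S-864, Astmark, 2,112 units, $104,016.00):
Base rate for S-864 is 17.5% + $0.39/unit.
S-864 has an FTA preferential rate, but origin Astmark is not Serena; base rate stands.
Additional duty on S-864 from Astmark: +29.3%. Applied ad valorem rate: 17.5% + 29.3% = 46.8%.
Duty = $104,016.00 × 46.8% + 2,112 × $0.39 = $49,503.17.
Line 3 (H-443, Astmark, 3,752 kg, $708,340.08):
Code H-443 is under a tariff-rate quota (threshold 1,456 kg). In-quota: 1,456 kg at 2.5%; over-quota: 2,296 kg at 29%.
Pro-rata value split: in-quota = $708,340.08 × 1,456/3,752 = $274,878.24; over-quota = $708,340.08 − $274,878.24 = $433,461.84.
In-quota duty = $274,878.24 × 2.5% = $6,871.96. Over-quota duty = $433,461.84 × 29% = $125,703.93.
Line duty = $6,871.96 + $125,703.93 = $132,575.89.
Total = $59,942.99 + $49,503.17 + $132,575.89 = $242,022.05.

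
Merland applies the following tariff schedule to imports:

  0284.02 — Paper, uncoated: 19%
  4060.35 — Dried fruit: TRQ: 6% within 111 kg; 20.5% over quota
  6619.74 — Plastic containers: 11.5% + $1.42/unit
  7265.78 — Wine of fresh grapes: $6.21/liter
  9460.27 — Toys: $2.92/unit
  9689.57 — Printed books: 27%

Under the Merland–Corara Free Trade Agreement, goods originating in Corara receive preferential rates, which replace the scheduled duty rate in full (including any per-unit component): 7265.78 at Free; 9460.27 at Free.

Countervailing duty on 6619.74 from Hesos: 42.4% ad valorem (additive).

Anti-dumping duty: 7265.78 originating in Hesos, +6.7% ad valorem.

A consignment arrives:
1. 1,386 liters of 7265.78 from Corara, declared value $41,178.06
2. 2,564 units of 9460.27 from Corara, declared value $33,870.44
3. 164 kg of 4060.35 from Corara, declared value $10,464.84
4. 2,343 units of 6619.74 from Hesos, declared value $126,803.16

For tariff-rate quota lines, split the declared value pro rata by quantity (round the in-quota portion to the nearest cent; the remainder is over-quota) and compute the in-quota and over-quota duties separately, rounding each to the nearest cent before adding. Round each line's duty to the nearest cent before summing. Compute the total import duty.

$72,792.23

Line 1 (7265.78, Corara, 1,386 liters, $41,178.06):
Base rate for 7265.78 is $6.21/liter.
Origin Corara qualifies under the Merland–Corara agreement and 7265.78 is covered: preferential rate Free applies instead.
The additional-duty order on 7265.78 targets Hesos, not Corara; it does not apply.
Duty = $41,178.06 × 0% = $0.00.
Line 2 (9460.27, Corara, 2,564 units, $33,870.44):
Base rate for 9460.27 is $2.92/unit.
Origin Corara qualifies under the Merland–Corara agreement and 9460.27 is covered: preferential rate Free applies instead.
Duty = $33,870.44 × 0% = $0.00.
Line 3 (4060.35, Corara, 164 kg, $10,464.84):
Code 4060.35 is under a tariff-rate quota (threshold 111 kg). In-quota: 111 kg at 6%; over-quota: 53 kg at 20.5%.
Pro-rata value split: in-quota = $10,464.84 × 111/164 = $7,082.91; over-quota = $10,464.84 − $7,082.91 = $3,381.93.
In-quota duty = $7,082.91 × 6% = $424.97. Over-quota duty = $3,381.93 × 20.5% = $693.30.
Line duty = $424.97 + $693.30 = $1,118.27.
Line 4 (6619.74, Hesos, 2,343 units, $126,803.16):
Base rate for 6619.74 is 11.5% + $1.42/unit.
Additional duty on 6619.74 from Hesos: +42.4%. Applied ad valorem rate: 11.5% + 42.4% = 53.9%.
Duty = $126,803.16 × 53.9% + 2,343 × $1.42 = $71,673.96.
Total = $0.00 + $0.00 + $1,118.27 + $71,673.96 = $72,792.23.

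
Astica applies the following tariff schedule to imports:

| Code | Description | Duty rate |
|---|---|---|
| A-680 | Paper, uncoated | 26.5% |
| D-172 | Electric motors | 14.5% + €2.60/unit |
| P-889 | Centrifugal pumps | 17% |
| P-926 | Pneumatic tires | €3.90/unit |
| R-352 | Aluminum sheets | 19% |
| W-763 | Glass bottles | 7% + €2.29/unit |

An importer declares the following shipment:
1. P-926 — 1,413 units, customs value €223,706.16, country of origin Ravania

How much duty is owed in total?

Line 1 (P-926, Ravania, 1,413 units, €223,706.16):
Base rate for P-926 is €3.90/unit.
Duty = 1,413 × €3.90 = €5,510.70.

€5,510.70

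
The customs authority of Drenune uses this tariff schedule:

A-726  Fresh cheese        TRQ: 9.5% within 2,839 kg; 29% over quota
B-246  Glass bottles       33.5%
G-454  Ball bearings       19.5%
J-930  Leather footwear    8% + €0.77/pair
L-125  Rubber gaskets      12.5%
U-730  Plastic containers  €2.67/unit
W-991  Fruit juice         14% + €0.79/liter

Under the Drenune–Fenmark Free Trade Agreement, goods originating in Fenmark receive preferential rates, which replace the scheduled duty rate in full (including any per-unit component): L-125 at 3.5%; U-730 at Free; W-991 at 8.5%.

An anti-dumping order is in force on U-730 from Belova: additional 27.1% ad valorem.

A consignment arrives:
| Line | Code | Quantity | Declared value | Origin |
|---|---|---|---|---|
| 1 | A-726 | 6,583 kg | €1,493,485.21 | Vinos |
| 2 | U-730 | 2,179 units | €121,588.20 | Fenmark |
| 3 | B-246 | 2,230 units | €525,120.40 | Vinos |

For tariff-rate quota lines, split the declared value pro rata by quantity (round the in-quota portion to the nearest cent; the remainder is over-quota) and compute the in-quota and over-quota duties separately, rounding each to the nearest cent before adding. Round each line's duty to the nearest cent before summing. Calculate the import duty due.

Line 1 (A-726, Vinos, 6,583 kg, €1,493,485.21):
Code A-726 is under a tariff-rate quota (threshold 2,839 kg). In-quota: 2,839 kg at 9.5%; over-quota: 3,744 kg at 29%.
Pro-rata value split: in-quota = €1,493,485.21 × 2,839/6,583 = €644,083.93; over-quota = €1,493,485.21 − €644,083.93 = €849,401.28.
In-quota duty = €644,083.93 × 9.5% = €61,187.97. Over-quota duty = €849,401.28 × 29% = €246,326.37.
Line duty = €61,187.97 + €246,326.37 = €307,514.34.
Line 2 (U-730, Fenmark, 2,179 units, €121,588.20):
Base rate for U-730 is €2.67/unit.
Origin Fenmark qualifies under the Drenune–Fenmark agreement and U-730 is covered: preferential rate Free applies instead.
The additional-duty order on U-730 targets Belova, not Fenmark; it does not apply.
Duty = €121,588.20 × 0% = €0.00.
Line 3 (B-246, Vinos, 2,230 units, €525,120.40):
Base rate for B-246 is 33.5%.
Duty = €525,120.40 × 33.5% = €175,915.33.
Total = €307,514.34 + €0.00 + €175,915.33 = €483,429.67.

€483,429.67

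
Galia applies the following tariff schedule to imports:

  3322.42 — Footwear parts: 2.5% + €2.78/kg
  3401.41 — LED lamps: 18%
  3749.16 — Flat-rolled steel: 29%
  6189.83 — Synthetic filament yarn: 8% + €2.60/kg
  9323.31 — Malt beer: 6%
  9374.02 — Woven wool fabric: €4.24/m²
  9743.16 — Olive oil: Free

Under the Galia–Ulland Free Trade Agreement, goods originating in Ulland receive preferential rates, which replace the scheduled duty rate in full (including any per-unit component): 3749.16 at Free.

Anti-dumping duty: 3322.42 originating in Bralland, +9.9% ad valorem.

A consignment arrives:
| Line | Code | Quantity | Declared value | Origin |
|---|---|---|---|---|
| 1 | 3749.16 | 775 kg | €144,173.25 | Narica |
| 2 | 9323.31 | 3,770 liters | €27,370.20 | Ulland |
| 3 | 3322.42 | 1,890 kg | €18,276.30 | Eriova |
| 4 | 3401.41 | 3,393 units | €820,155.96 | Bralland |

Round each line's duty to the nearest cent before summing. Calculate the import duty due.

Line 1 (3749.16, Narica, 775 kg, €144,173.25):
Base rate for 3749.16 is 29%.
3749.16 has an FTA preferential rate, but origin Narica is not Ulland; base rate stands.
Duty = €144,173.25 × 29% = €41,810.24.
Line 2 (9323.31, Ulland, 3,770 liters, €27,370.20):
Base rate for 9323.31 is 6%.
Origin Ulland is the FTA partner but 9323.31 is not on the preference list; base rate stands.
Duty = €27,370.20 × 6% = €1,642.21.
Line 3 (3322.42, Eriova, 1,890 kg, €18,276.30):
Base rate for 3322.42 is 2.5% + €2.78/kg.
The additional-duty order on 3322.42 targets Bralland, not Eriova; it does not apply.
Duty = €18,276.30 × 2.5% + 1,890 × €2.78 = €5,711.11.
Line 4 (3401.41, Bralland, 3,393 units, €820,155.96):
Base rate for 3401.41 is 18%.
Duty = €820,155.96 × 18% = €147,628.07.
Total = €41,810.24 + €1,642.21 + €5,711.11 + €147,628.07 = €196,791.63.

€196,791.63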